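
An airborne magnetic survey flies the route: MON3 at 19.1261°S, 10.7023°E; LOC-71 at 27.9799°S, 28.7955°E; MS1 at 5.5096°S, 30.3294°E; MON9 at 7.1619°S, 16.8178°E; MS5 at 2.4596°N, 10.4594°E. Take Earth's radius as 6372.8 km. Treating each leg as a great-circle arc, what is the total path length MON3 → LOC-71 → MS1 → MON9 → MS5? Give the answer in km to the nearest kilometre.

7379 km

MON3→LOC-71: c = 0.327569 rad, d = 2087.53 km
LOC-71→MS1: c = 0.393004 rad, d = 2504.54 km
MS1→MON9: c = 0.236134 rad, d = 1504.84 km
MON9→MS5: c = 0.201159 rad, d = 1281.95 km
Total = 2087.53 + 2504.54 + 1504.84 + 1281.95 = 7378.85 km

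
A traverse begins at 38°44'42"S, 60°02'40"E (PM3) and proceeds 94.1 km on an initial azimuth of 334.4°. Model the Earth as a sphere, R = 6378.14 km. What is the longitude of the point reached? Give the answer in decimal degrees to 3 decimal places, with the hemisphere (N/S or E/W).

59.581°E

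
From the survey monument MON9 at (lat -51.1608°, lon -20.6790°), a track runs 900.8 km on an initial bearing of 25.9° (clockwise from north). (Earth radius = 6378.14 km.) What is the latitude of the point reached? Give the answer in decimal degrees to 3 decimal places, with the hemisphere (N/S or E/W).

δ = d/R = 900.8/6378.14 = 0.141232 rad
φ₂ = arcsin(sin φ₁ cos δ + cos φ₁ sin δ cos θ)
   = arcsin(-0.77891·0.99004 + 0.62714·0.14076·0.89956) = -43.76821°
λ₂ = λ₁ + atan2(sin θ sin δ cos φ₁, cos δ − sin φ₁ sin φ₂) = -15.79474°

43.768°S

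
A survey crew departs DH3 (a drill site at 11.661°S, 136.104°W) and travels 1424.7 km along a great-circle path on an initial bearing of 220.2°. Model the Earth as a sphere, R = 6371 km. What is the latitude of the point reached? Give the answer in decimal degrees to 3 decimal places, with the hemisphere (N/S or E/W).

21.283°S

δ = d/R = 1424.7/6371 = 0.223623 rad
φ₂ = arcsin(sin φ₁ cos δ + cos φ₁ sin δ cos θ)
   = arcsin(-0.20212·0.97510 + 0.97936·0.22176·-0.76380) = -21.28296°
λ₂ = λ₁ + atan2(sin θ sin δ cos φ₁, cos δ − sin φ₁ sin φ₂) = -144.94052°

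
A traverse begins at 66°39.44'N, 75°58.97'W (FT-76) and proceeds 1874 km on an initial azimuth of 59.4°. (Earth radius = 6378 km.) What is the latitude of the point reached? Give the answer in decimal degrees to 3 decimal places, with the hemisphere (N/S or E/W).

69.589°N

FT-76: φ = +66.65733°, λ = -75.98283°
δ = d/R = 1874/6378 = 0.293823 rad
φ₂ = arcsin(sin φ₁ cos δ + cos φ₁ sin δ cos θ)
   = arcsin(0.91815·0.95714 + 0.39623·0.28961·0.50904) = 69.58936°
λ₂ = λ₁ + atan2(sin θ sin δ cos φ₁, cos δ − sin φ₁ sin φ₂) = -30.35641°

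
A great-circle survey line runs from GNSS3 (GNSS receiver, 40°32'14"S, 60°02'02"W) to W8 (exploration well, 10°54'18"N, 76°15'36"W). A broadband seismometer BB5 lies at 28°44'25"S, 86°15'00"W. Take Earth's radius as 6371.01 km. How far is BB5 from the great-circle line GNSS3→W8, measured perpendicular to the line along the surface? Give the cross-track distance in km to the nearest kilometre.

2038 km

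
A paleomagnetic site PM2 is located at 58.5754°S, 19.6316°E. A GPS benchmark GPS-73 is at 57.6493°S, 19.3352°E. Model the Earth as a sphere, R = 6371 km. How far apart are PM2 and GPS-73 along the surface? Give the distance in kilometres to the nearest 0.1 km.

104.4 km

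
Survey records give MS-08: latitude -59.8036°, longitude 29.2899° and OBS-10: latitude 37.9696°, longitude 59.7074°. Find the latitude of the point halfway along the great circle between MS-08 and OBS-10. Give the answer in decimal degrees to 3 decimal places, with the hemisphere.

11.283°S

Bx = cos φ₂ cos Δλ = 0.679830,  By = cos φ₂ sin Δλ = 0.399133
φₘ = atan2(sin φ₁ + sin φ₂, √((cos φ₁ + Bx)² + By²)) = -11.28338°
λₘ = λ₁ + atan2(By, cos φ₁ + Bx) = 47.93681°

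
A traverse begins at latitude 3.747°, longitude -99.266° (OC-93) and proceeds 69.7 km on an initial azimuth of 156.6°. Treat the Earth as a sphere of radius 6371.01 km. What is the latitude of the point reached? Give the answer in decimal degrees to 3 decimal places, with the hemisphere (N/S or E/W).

δ = d/R = 69.7/6371.01 = 0.010940 rad
φ₂ = arcsin(sin φ₁ cos δ + cos φ₁ sin δ cos θ)
   = arcsin(0.06535·0.99994 + 0.99786·0.01094·-0.91775) = 3.17169°
λ₂ = λ₁ + atan2(sin θ sin δ cos φ₁, cos δ − sin φ₁ sin φ₂) = -99.01668°

3.172°N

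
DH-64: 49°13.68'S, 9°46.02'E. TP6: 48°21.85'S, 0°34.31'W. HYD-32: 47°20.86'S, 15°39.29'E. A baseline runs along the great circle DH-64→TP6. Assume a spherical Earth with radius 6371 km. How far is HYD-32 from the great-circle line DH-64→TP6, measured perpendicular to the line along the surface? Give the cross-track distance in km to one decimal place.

217.1 km

DH-64: φ = -49.22800°, λ = +9.76700°
TP6: φ = -48.36417°, λ = -0.57183°
HYD-32: φ = -47.34767°, λ = +15.65483°
δ₁₃ = central angle DH-64→HYD-32 = 0.075816 rad  (haversine)
θ₁₃ = bearing DH-64→HYD-32 = 66.580°,  θ₁₂ = bearing DH-64→TP6 = 273.315°
dₓₜ = R·arcsin(sin δ₁₃ · sin(θ₁₃ − θ₁₂)) = 6371·arcsin(0.07574·sin(-206.735°)) = 217.128 km
|dₓₜ| = 217.128 km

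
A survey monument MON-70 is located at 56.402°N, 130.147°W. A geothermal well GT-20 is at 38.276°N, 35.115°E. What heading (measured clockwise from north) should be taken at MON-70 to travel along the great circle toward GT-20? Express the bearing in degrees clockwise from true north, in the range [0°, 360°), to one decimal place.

11.6°

Δλ = 165.2620°
y = sin Δλ · cos φ₂ = 0.199713
x = cos φ₁ sin φ₂ − sin φ₁ cos φ₂ cos Δλ = 0.975155
θ = atan2(y, x) = 11.5742° → 11.5742° (mod 360°)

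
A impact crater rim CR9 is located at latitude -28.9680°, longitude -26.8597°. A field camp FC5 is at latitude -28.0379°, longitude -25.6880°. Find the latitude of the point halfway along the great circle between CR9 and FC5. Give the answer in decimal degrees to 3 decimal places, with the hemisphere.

Bx = cos φ₂ cos Δλ = 0.882452,  By = cos φ₂ sin Δλ = 0.018049
φₘ = atan2(sin φ₁ + sin φ₂, √((cos φ₁ + Bx)² + By²)) = -28.50421°
λₘ = λ₁ + atan2(By, cos φ₁ + Bx) = -26.27127°

28.504°S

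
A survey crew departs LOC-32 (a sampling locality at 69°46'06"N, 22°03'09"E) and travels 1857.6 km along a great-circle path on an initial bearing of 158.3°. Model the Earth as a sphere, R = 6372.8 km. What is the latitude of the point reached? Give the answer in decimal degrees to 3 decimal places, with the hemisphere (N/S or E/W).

53.744°N

LOC-32: φ = +69.76833°, λ = +22.05250°
δ = d/R = 1857.6/6372.8 = 0.291489 rad
φ₂ = arcsin(sin φ₁ cos δ + cos φ₁ sin δ cos θ)
   = arcsin(0.93830·0.95782 + 0.34582·0.28738·-0.92913) = 53.74415°
λ₂ = λ₁ + atan2(sin θ sin δ cos φ₁, cos δ − sin φ₁ sin φ₂) = 32.40322°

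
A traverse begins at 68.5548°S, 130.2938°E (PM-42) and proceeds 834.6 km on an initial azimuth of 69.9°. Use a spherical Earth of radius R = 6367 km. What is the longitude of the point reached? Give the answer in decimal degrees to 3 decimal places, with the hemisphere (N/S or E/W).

δ = d/R = 834.6/6367 = 0.131082 rad
φ₂ = arcsin(sin φ₁ cos δ + cos φ₁ sin δ cos θ)
   = arcsin(-0.93077·0.99142 + 0.36561·0.13071·0.34366) = -65.00706°
λ₂ = λ₁ + atan2(sin θ sin δ cos φ₁, cos δ − sin φ₁ sin φ₂) = 147.18284°

147.183°E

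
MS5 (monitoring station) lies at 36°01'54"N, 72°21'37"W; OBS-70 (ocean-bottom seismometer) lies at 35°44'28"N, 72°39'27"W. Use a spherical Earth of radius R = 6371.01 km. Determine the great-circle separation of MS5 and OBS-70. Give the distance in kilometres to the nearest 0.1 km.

42.0 km

MS5: φ = +36.03167°, λ = -72.36028°
OBS-70: φ = +35.74111°, λ = -72.65750°
Δφ = -0.2906°,  Δλ = -0.2972°
a = sin²(Δφ/2) + cos φ₁ cos φ₂ sin²(Δλ/2) = 0.000011
c = 2·arcsin(√a) = 0.006586 rad = 0.3774°
d = R·c = 6371.01 × 0.006586 = 42.0 km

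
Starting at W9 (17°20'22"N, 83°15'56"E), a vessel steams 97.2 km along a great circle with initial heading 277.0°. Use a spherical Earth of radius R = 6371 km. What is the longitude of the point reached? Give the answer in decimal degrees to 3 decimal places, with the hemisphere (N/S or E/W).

82.356°E

W9: φ = +17.33944°, λ = +83.26556°
δ = d/R = 97.2/6371 = 0.015257 rad
φ₂ = arcsin(sin φ₁ cos δ + cos φ₁ sin δ cos θ)
   = arcsin(0.29803·0.99988 + 0.95456·0.01526·0.12187) = 17.44392°
λ₂ = λ₁ + atan2(sin θ sin δ cos φ₁, cos δ − sin φ₁ sin φ₂) = 82.35610°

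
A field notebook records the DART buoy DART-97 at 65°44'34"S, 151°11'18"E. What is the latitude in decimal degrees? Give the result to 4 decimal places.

65.7428°S

65° + 44′/60 + 34″/3600 = 65 + 0.73333 + 0.00944 = 65.7428°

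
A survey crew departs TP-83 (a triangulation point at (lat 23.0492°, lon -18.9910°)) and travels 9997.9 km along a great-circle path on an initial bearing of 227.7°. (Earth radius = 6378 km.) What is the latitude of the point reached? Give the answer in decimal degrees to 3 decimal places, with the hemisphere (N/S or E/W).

38.171°S

δ = d/R = 9997.9/6378 = 1.567560 rad
φ₂ = arcsin(sin φ₁ cos δ + cos φ₁ sin δ cos θ)
   = arcsin(0.39152·0.00324 + 0.92017·0.99999·-0.67301) = -38.17133°
λ₂ = λ₁ + atan2(sin θ sin δ cos φ₁, cos δ − sin φ₁ sin φ₂) = -89.17777°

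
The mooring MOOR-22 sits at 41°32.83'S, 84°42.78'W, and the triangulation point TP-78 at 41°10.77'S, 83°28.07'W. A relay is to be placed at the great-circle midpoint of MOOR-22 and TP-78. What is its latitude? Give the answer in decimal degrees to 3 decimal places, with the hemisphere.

41.365°S

MOOR-22: φ = -41.54717°, λ = -84.71300°
TP-78: φ = -41.17950°, λ = -83.46783°
Bx = cos φ₂ cos Δλ = 0.752473,  By = cos φ₂ sin Δλ = 0.016356
φₘ = atan2(sin φ₁ + sin φ₂, √((cos φ₁ + Bx)² + By²)) = -41.36501°
λₘ = λ₁ + atan2(By, cos φ₁ + Bx) = -84.08866°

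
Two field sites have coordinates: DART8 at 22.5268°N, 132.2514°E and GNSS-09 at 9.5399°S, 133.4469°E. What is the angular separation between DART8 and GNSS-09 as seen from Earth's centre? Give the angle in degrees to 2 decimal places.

32.09°

Δφ = -32.0667°,  Δλ = 1.1955°
a = sin²(Δφ/2) + cos φ₁ cos φ₂ sin²(Δλ/2) = 0.076384
c = 2·arcsin(√a) = 0.560043 rad = 32.0881°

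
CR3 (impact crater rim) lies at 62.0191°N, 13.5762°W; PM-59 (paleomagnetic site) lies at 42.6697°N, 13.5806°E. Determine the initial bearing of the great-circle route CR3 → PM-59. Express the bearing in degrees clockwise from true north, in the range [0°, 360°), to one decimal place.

Δλ = 27.1568°
y = sin Δλ · cos φ₂ = 0.335599
x = cos φ₁ sin φ₂ − sin φ₁ cos φ₂ cos Δλ = -0.259747
θ = atan2(y, x) = 127.7392° → 127.7392° (mod 360°)

127.7°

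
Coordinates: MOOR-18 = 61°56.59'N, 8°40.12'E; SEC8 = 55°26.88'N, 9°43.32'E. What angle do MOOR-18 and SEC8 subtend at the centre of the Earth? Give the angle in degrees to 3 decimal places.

6.518°

MOOR-18: φ = +61.94317°, λ = +8.66867°
SEC8: φ = +55.44800°, λ = +9.72200°
Δφ = -6.4952°,  Δλ = 1.0533°
a = sin²(Δφ/2) + cos φ₁ cos φ₂ sin²(Δλ/2) = 0.003232
c = 2·arcsin(√a) = 0.113760 rad = 6.5180°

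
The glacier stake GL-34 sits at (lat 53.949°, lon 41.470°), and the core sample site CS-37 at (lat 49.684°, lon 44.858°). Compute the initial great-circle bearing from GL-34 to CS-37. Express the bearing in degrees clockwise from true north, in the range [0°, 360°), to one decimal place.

Δλ = 3.3880°
y = sin Δλ · cos φ₂ = 0.038236
x = cos φ₁ sin φ₂ − sin φ₁ cos φ₂ cos Δλ = -0.073455
θ = atan2(y, x) = 152.5014° → 152.5014° (mod 360°)

152.5°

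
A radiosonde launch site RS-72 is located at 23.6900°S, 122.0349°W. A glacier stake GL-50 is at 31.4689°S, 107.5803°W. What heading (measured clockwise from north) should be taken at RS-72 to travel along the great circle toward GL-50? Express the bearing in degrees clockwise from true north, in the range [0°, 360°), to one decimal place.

124.5°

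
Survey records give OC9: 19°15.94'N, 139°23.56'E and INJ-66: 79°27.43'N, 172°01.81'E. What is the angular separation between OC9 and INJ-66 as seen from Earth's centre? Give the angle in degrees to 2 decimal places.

OC9: φ = +19.26567°, λ = +139.39267°
INJ-66: φ = +79.45717°, λ = +172.03017°
Δφ = 60.1915°,  Δλ = 32.6375°
a = sin²(Δφ/2) + cos φ₁ cos φ₂ sin²(Δλ/2) = 0.265085
c = 2·arcsin(√a) = 1.081699 rad = 61.9768°

61.98°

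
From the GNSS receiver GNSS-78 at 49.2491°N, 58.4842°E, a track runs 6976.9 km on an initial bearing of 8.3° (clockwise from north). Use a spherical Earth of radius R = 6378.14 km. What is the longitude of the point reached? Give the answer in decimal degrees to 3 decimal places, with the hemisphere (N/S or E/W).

δ = d/R = 6976.9/6378.14 = 1.093877 rad
φ₂ = arcsin(sin φ₁ cos δ + cos φ₁ sin δ cos θ)
   = arcsin(0.75755·0.45904 + 0.65277·0.88841·0.98953) = 67.16231°
λ₂ = λ₁ + atan2(sin θ sin δ cos φ₁, cos δ − sin φ₁ sin φ₂) = -140.81081°

140.811°W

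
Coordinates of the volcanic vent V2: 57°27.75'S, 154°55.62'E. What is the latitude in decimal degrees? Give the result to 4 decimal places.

57.4625°S

57° + 27.75′/60 = 57 + 0.46250 = 57.4625°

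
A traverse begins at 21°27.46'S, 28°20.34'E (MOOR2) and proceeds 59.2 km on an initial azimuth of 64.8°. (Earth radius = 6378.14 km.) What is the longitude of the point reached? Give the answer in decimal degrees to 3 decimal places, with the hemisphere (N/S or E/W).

28.855°E

MOOR2: φ = -21.45767°, λ = +28.33900°
δ = d/R = 59.2/6378.14 = 0.009282 rad
φ₂ = arcsin(sin φ₁ cos δ + cos φ₁ sin δ cos θ)
   = arcsin(-0.36581·0.99996 + 0.93069·0.00928·0.42578) = -21.23045°
λ₂ = λ₁ + atan2(sin θ sin δ cos φ₁, cos δ − sin φ₁ sin φ₂) = 28.85522°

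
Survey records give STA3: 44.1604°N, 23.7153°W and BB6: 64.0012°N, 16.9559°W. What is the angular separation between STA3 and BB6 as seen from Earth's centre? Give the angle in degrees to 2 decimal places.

Δφ = 19.8408°,  Δλ = 6.7594°
a = sin²(Δφ/2) + cos φ₁ cos φ₂ sin²(Δλ/2) = 0.030773
c = 2·arcsin(√a) = 0.352671 rad = 20.2066°

20.21°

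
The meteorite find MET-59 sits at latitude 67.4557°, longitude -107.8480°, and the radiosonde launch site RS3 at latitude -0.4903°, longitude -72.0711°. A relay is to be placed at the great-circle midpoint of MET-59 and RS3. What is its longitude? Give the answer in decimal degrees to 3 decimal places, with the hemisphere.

81.773°W

Bx = cos φ₂ cos Δλ = 0.811270,  By = cos φ₂ sin Δλ = 0.584609
φₘ = atan2(sin φ₁ + sin φ₂, √((cos φ₁ + Bx)² + By²)) = 34.52682°
λₘ = λ₁ + atan2(By, cos φ₁ + Bx) = -81.77324°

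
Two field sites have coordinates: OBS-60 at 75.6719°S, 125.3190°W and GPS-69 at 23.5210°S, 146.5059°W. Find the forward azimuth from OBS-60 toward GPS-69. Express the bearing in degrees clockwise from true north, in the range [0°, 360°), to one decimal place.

335.6°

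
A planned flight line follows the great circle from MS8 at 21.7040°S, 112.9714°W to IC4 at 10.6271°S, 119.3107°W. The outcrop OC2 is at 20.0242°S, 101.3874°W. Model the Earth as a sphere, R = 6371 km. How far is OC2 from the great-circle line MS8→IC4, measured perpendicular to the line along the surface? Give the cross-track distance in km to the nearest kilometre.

1120 km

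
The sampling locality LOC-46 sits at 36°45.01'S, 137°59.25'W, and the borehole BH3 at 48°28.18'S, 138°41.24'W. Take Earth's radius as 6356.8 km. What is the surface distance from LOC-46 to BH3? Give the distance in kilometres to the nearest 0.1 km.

1301.5 km

LOC-46: φ = -36.75017°, λ = -137.98750°
BH3: φ = -48.46967°, λ = -138.68733°
Δφ = -11.7195°,  Δλ = -0.6998°
a = sin²(Δφ/2) + cos φ₁ cos φ₂ sin²(Δλ/2) = 0.010443
c = 2·arcsin(√a) = 0.204739 rad = 11.7307°
d = R·c = 6356.8 × 0.204739 = 1301.5 km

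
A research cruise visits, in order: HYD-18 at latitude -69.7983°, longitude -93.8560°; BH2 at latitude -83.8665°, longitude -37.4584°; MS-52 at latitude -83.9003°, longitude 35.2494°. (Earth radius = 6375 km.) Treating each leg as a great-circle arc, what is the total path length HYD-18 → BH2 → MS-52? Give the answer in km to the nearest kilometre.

HYD-18→BH2: c = 0.306053 rad, d = 1951.09 km
BH2→MS-52: c = 0.126407 rad, d = 805.85 km
Total = 1951.09 + 805.85 = 2756.94 km

2757 km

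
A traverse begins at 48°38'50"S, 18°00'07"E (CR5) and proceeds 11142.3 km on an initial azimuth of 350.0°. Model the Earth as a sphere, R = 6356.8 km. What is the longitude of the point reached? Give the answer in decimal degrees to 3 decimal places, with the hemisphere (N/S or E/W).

2.299°E

CR5: φ = -48.64722°, λ = +18.00194°
δ = d/R = 11142.3/6356.8 = 1.752816 rad
φ₂ = arcsin(sin φ₁ cos δ + cos φ₁ sin δ cos θ)
   = arcsin(-0.75066·-0.18102 + 0.66069·0.98348·0.98481) = 50.87654°
λ₂ = λ₁ + atan2(sin θ sin δ cos φ₁, cos δ − sin φ₁ sin φ₂) = 2.29889°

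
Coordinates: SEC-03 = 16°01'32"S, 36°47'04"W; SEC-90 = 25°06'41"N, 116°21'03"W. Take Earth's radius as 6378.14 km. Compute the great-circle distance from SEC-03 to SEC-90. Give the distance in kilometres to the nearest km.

9761 km

SEC-03: φ = -16.02556°, λ = -36.78444°
SEC-90: φ = +25.11139°, λ = -116.35083°
Δφ = 41.1369°,  Δλ = -79.5664°
a = sin²(Δφ/2) + cos φ₁ cos φ₂ sin²(Δλ/2) = 0.479775
c = 2·arcsin(√a) = 1.530335 rad = 87.6817°
d = R·c = 6378.14 × 1.530335 = 9760.7 km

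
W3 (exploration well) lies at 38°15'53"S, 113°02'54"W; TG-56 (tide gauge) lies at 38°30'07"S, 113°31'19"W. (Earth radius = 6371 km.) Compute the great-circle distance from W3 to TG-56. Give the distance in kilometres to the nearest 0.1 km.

W3: φ = -38.26472°, λ = -113.04833°
TG-56: φ = -38.50194°, λ = -113.52194°
Δφ = -0.2372°,  Δλ = -0.4736°
a = sin²(Δφ/2) + cos φ₁ cos φ₂ sin²(Δλ/2) = 0.000015
c = 2·arcsin(√a) = 0.007689 rad = 0.4406°
d = R·c = 6371 × 0.007689 = 49.0 km

49.0 km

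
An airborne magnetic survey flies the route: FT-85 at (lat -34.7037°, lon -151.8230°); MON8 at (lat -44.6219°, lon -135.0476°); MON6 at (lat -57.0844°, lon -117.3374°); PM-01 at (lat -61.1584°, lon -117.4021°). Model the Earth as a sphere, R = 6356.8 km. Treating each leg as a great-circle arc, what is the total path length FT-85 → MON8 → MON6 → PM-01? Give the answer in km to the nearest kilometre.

4099 km

FT-85→MON8: c = 0.283247 rad, d = 1800.54 km
MON8→MON6: c = 0.290477 rad, d = 1846.50 km
MON6→PM-01: c = 0.071107 rad, d = 452.01 km
Total = 1800.54 + 1846.50 + 452.01 = 4099.06 km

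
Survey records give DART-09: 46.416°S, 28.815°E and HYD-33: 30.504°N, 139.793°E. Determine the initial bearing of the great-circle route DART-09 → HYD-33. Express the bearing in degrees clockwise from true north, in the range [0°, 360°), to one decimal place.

Δλ = 110.9780°
y = sin Δλ · cos φ₂ = 0.804486
x = cos φ₁ sin φ₂ − sin φ₁ cos φ₂ cos Δλ = 0.126511
θ = atan2(y, x) = 81.0630° → 81.0630° (mod 360°)

81.1°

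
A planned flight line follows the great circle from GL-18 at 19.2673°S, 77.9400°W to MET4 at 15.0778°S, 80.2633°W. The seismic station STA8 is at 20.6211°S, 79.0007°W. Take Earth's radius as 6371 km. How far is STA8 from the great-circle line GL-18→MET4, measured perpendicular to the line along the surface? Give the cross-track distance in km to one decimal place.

168.7 km

δ₁₃ = central angle GL-18→STA8 = 0.029345 rad  (haversine)
θ₁₃ = bearing GL-18→STA8 = 216.192°,  θ₁₂ = bearing GL-18→MET4 = 331.732°
dₓₜ = R·arcsin(sin δ₁₃ · sin(θ₁₃ − θ₁₂)) = 6371·arcsin(0.02934·sin(-115.540°)) = -168.683 km
|dₓₜ| = 168.683 km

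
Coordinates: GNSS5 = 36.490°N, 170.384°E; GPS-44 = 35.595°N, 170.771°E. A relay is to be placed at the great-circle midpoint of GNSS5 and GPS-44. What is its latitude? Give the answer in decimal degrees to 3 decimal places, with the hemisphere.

Bx = cos φ₂ cos Δλ = 0.813133,  By = cos φ₂ sin Δλ = 0.005492
φₘ = atan2(sin φ₁ + sin φ₂, √((cos φ₁ + Bx)² + By²)) = 36.04266°
λₘ = λ₁ + atan2(By, cos φ₁ + Bx) = 170.57860°

36.043°N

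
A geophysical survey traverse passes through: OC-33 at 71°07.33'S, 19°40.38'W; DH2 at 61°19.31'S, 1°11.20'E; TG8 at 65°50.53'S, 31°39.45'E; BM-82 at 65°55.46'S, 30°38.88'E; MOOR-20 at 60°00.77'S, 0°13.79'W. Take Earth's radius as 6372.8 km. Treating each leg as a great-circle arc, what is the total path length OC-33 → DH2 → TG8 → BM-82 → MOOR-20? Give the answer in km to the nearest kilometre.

OC-33: φ = -71.12217°, λ = -19.67300°
DH2: φ = -61.32183°, λ = +1.18667°
TG8: φ = -65.84217°, λ = +31.65750°
BM-82: φ = -65.92433°, λ = +30.64800°
MOOR-20: φ = -60.01283°, λ = -0.22983°
OC-33→DH2: c = 0.223038 rad, d = 1421.38 km
DH2→TG8: c = 0.246531 rad, d = 1571.10 km
TG8→BM-82: c = 0.007340 rad, d = 46.78 km
BM-82→MOOR-20: c = 0.262350 rad, d = 1671.90 km
Total = 1421.38 + 1571.10 + 46.78 + 1671.90 = 4711.16 km

4711 km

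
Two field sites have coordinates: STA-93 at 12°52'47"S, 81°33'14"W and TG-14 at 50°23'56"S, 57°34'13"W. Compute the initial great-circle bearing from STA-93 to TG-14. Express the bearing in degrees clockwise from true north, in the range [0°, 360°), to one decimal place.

STA-93: φ = -12.87972°, λ = -81.55389°
TG-14: φ = -50.39889°, λ = -57.57028°
Δλ = 23.9836°
y = sin Δλ · cos φ₂ = 0.259103
x = cos φ₁ sin φ₂ − sin φ₁ cos φ₂ cos Δλ = -0.621294
θ = atan2(y, x) = 157.3620° → 157.3620° (mod 360°)

157.4°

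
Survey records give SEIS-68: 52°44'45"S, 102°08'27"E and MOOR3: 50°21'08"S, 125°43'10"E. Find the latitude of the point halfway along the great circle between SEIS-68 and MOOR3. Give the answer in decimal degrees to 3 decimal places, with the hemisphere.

52.142°S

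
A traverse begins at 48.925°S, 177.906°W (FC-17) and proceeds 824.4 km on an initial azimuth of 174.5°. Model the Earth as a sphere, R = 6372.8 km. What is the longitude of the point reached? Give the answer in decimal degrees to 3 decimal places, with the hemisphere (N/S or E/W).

δ = d/R = 824.4/6372.8 = 0.129362 rad
φ₂ = arcsin(sin φ₁ cos δ + cos φ₁ sin δ cos θ)
   = arcsin(-0.75385·0.99164 + 0.65705·0.12900·-0.99540) = -56.29660°
λ₂ = λ₁ + atan2(sin θ sin δ cos φ₁, cos δ − sin φ₁ sin φ₂) = -176.62922°

176.629°W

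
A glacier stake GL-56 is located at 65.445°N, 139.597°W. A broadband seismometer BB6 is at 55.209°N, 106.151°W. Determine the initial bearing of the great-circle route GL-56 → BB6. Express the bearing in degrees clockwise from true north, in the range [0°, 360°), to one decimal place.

106.3°

Δλ = 33.4460°
y = sin Δλ · cos φ₂ = 0.314478
x = cos φ₁ sin φ₂ − sin φ₁ cos φ₂ cos Δλ = -0.091763
θ = atan2(y, x) = 106.2669° → 106.2669° (mod 360°)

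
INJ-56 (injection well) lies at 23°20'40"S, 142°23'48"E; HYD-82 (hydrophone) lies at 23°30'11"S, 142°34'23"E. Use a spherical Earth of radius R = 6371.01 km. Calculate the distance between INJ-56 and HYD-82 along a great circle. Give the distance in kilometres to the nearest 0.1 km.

25.2 km

INJ-56: φ = -23.34444°, λ = +142.39667°
HYD-82: φ = -23.50306°, λ = +142.57306°
Δφ = -0.1586°,  Δλ = 0.1764°
a = sin²(Δφ/2) + cos φ₁ cos φ₂ sin²(Δλ/2) = 0.000004
c = 2·arcsin(√a) = 0.003955 rad = 0.2266°
d = R·c = 6371.01 × 0.003955 = 25.2 km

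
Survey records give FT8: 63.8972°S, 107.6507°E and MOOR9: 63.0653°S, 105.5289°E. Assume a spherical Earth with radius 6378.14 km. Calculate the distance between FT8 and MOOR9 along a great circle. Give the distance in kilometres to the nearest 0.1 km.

Δφ = 0.8319°,  Δλ = -2.1218°
a = sin²(Δφ/2) + cos φ₁ cos φ₂ sin²(Δλ/2) = 0.000121
c = 2·arcsin(√a) = 0.022003 rad = 1.2607°
d = R·c = 6378.14 × 0.022003 = 140.3 km

140.3 km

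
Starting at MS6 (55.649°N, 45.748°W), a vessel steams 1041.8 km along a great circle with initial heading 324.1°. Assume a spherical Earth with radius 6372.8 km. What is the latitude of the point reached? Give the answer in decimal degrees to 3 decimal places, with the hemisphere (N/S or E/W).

62.745°N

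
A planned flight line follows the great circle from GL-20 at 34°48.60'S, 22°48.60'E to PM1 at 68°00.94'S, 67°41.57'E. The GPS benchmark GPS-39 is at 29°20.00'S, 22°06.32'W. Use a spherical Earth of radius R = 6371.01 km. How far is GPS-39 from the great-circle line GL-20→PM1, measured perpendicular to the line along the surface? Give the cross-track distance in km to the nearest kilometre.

GL-20: φ = -34.81000°, λ = +22.81000°
PM1: φ = -68.01567°, λ = +67.69283°
GPS-39: φ = -29.33333°, λ = -22.10533°
δ₁₃ = central angle GL-20→GPS-39 = 0.665617 rad  (haversine)
θ₁₃ = bearing GL-20→GPS-39 = 265.374°,  θ₁₂ = bearing GL-20→PM1 = 156.582°
dₓₜ = R·arcsin(sin δ₁₃ · sin(θ₁₃ − θ₁₂)) = 6371.01·arcsin(0.61754·sin(108.792°)) = 3978.174 km
|dₓₜ| = 3978.174 km

3978 km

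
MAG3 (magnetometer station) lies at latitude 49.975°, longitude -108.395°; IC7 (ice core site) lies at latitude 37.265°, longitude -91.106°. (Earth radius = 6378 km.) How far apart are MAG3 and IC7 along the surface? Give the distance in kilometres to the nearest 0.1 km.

Δφ = -12.7100°,  Δλ = 17.2890°
a = sin²(Δφ/2) + cos φ₁ cos φ₂ sin²(Δλ/2) = 0.023815
c = 2·arcsin(√a) = 0.309878 rad = 17.7547°
d = R·c = 6378 × 0.309878 = 1976.4 km

1976.4 km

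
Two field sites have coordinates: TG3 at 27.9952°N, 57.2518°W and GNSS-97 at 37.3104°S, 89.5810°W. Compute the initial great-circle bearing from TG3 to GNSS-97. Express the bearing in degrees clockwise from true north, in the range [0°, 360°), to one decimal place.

206.6°

Δλ = -32.3292°
y = sin Δλ · cos φ₂ = -0.425347
x = cos φ₁ sin φ₂ − sin φ₁ cos φ₂ cos Δλ = -0.850677
θ = atan2(y, x) = -153.4345° → 206.5655° (mod 360°)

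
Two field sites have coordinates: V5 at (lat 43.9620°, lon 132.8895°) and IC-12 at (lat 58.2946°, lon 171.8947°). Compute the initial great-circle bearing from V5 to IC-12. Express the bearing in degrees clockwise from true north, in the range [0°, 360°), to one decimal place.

Δλ = 39.0052°
y = sin Δλ · cos φ₂ = 0.330778
x = cos φ₁ sin φ₂ − sin φ₁ cos φ₂ cos Δλ = 0.328875
θ = atan2(y, x) = 45.1653° → 45.1653° (mod 360°)

45.2°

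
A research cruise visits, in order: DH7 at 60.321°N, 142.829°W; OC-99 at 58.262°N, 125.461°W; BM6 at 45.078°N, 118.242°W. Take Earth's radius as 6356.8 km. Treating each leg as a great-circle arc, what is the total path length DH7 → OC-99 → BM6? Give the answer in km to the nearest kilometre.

DH7→OC-99: c = 0.158411 rad, d = 1006.99 km
OC-99→BM6: c = 0.242677 rad, d = 1542.65 km
Total = 1006.99 + 1542.65 = 2549.64 km

2550 km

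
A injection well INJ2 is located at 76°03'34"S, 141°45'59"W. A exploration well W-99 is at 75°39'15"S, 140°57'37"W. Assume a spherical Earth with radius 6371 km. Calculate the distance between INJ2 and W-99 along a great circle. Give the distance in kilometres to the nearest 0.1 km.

50.1 km

INJ2: φ = -76.05944°, λ = -141.76639°
W-99: φ = -75.65417°, λ = -140.96028°
Δφ = 0.4053°,  Δλ = 0.8061°
a = sin²(Δφ/2) + cos φ₁ cos φ₂ sin²(Δλ/2) = 0.000015
c = 2·arcsin(√a) = 0.007864 rad = 0.4506°
d = R·c = 6371 × 0.007864 = 50.1 km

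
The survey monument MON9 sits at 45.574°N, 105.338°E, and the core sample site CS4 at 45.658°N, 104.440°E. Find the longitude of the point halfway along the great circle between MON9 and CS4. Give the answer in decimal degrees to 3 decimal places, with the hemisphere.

104.889°E

Bx = cos φ₂ cos Δλ = 0.698854,  By = cos φ₂ sin Δλ = -0.010954
φₘ = atan2(sin φ₁ + sin φ₂, √((cos φ₁ + Bx)² + By²)) = 45.61688°
λₘ = λ₁ + atan2(By, cos φ₁ + Bx) = 104.88934°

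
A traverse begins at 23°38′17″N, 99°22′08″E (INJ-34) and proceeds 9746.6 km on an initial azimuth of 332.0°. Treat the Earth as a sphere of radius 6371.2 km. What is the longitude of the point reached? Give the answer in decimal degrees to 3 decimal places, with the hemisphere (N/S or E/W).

INJ-34: φ = +23.63806°, λ = +99.36889°
δ = d/R = 9746.6/6371.2 = 1.529790 rad
φ₂ = arcsin(sin φ₁ cos δ + cos φ₁ sin δ cos θ)
   = arcsin(0.40096·0.04099 + 0.91610·0.99916·0.88295) = 55.55023°
λ₂ = λ₁ + atan2(sin θ sin δ cos φ₁, cos δ − sin φ₁ sin φ₂) = -24.61227°

24.612°W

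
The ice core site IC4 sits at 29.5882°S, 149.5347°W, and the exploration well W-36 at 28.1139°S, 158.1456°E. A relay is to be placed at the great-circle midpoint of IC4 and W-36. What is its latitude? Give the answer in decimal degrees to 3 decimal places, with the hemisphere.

Bx = cos φ₂ cos Δλ = 0.539135,  By = cos φ₂ sin Δλ = -0.698055
φₘ = atan2(sin φ₁ + sin φ₂, √((cos φ₁ + Bx)² + By²)) = -31.54092°
λₘ = λ₁ + atan2(By, cos φ₁ + Bx) = -175.89404°

31.541°S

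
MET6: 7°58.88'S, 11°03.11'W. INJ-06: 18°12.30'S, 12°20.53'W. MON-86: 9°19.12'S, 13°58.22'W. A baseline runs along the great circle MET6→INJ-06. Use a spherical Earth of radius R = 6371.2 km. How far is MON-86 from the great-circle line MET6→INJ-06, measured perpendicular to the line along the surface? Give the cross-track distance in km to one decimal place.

300.0 km

MET6: φ = -7.98133°, λ = -11.05183°
INJ-06: φ = -18.20500°, λ = -12.34217°
MON-86: φ = -9.31867°, λ = -13.97033°
δ₁₃ = central angle MET6→MON-86 = 0.055503 rad  (haversine)
θ₁₃ = bearing MET6→MON-86 = 244.918°,  θ₁₂ = bearing MET6→INJ-06 = 186.871°
dₓₜ = R·arcsin(sin δ₁₃ · sin(θ₁₃ − θ₁₂)) = 6371.2·arcsin(0.05547·sin(58.047°)) = 299.999 km
|dₓₜ| = 299.999 km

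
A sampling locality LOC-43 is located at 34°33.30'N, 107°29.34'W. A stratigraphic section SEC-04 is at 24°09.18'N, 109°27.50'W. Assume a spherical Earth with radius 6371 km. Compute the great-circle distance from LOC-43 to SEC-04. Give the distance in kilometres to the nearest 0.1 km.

LOC-43: φ = +34.55500°, λ = -107.48900°
SEC-04: φ = +24.15300°, λ = -109.45833°
Δφ = -10.4020°,  Δλ = -1.9693°
a = sin²(Δφ/2) + cos φ₁ cos φ₂ sin²(Δλ/2) = 0.008439
c = 2·arcsin(√a) = 0.183991 rad = 10.5419°
d = R·c = 6371 × 0.183991 = 1172.2 km

1172.2 km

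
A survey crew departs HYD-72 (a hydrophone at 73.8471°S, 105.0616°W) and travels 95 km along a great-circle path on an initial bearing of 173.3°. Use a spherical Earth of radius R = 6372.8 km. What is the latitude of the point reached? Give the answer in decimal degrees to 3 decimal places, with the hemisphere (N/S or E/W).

δ = d/R = 95/6372.8 = 0.014907 rad
φ₂ = arcsin(sin φ₁ cos δ + cos φ₁ sin δ cos θ)
   = arcsin(-0.96052·0.99989 + 0.27820·0.01491·-0.99317) = -74.69507°
λ₂ = λ₁ + atan2(sin θ sin δ cos φ₁, cos δ − sin φ₁ sin φ₂) = -104.68409°

74.695°S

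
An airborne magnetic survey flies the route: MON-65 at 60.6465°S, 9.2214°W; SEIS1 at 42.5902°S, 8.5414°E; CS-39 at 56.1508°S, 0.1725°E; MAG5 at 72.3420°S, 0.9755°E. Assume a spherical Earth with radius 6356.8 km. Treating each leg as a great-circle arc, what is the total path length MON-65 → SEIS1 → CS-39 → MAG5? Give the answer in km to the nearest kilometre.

5746 km

MON-65→SEIS1: c = 0.366610 rad, d = 2330.46 km
SEIS1→CS-39: c = 0.254633 rad, d = 1618.65 km
CS-39→MAG5: c = 0.282649 rad, d = 1796.74 km
Total = 2330.46 + 1618.65 + 1796.74 = 5745.86 km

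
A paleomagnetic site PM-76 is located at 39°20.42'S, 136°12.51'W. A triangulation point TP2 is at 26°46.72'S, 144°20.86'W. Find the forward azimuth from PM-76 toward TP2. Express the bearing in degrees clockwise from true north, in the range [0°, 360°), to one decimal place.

329.2°

PM-76: φ = -39.34033°, λ = -136.20850°
TP2: φ = -26.77867°, λ = -144.34767°
Δλ = -8.1392°
y = sin Δλ · cos φ₂ = -0.126394
x = cos φ₁ sin φ₂ − sin φ₁ cos φ₂ cos Δλ = 0.211790
θ = atan2(y, x) = -30.8284° → 329.1716° (mod 360°)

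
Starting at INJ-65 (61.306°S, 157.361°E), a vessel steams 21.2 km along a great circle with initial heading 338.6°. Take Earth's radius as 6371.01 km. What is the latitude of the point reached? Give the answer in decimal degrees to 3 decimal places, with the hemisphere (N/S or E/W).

δ = d/R = 21.2/6371.01 = 0.003328 rad
φ₂ = arcsin(sin φ₁ cos δ + cos φ₁ sin δ cos θ)
   = arcsin(-0.87720·0.99999 + 0.48013·0.00333·0.93106) = -61.12841°
λ₂ = λ₁ + atan2(sin θ sin δ cos φ₁, cos δ − sin φ₁ sin φ₂) = 157.21693°

61.128°S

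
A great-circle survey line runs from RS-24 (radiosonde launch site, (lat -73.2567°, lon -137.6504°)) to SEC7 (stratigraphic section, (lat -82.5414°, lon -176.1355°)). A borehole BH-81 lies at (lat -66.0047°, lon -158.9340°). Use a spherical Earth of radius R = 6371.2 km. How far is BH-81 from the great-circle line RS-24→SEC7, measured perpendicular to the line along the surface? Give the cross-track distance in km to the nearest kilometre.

δ₁₃ = central angle RS-24→BH-81 = 0.179068 rad  (haversine)
θ₁₃ = bearing RS-24→BH-81 = 304.029°,  θ₁₂ = bearing RS-24→SEC7 = 203.215°
dₓₜ = R·arcsin(sin δ₁₃ · sin(θ₁₃ − θ₁₂)) = 6371.2·arcsin(0.17811·sin(100.814°)) = 1120.404 km
|dₓₜ| = 1120.404 km

1120 km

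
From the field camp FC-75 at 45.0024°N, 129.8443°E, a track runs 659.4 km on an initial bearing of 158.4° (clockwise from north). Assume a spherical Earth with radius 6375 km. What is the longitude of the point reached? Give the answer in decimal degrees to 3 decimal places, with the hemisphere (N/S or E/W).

δ = d/R = 659.4/6375 = 0.103435 rad
φ₂ = arcsin(sin φ₁ cos δ + cos φ₁ sin δ cos θ)
   = arcsin(0.70714·0.99466 + 0.70708·0.10325·-0.92978) = 39.45540°
λ₂ = λ₁ + atan2(sin θ sin δ cos φ₁, cos δ − sin φ₁ sin φ₂) = 132.66595°

132.666°E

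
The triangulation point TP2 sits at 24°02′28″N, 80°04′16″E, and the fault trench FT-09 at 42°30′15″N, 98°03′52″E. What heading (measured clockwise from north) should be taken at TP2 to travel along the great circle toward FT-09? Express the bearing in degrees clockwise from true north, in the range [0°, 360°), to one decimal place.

34.5°

TP2: φ = +24.04111°, λ = +80.07111°
FT-09: φ = +42.50417°, λ = +98.06444°
Δλ = 17.9933°
y = sin Δλ · cos φ₂ = 0.227734
x = cos φ₁ sin φ₂ − sin φ₁ cos φ₂ cos Δλ = 0.331382
θ = atan2(y, x) = 34.4979° → 34.4979° (mod 360°)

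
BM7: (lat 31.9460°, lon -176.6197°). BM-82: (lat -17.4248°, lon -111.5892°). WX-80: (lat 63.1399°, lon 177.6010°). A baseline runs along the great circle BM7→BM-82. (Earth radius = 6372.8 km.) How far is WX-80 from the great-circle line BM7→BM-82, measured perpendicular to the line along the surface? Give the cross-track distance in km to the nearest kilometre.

δ₁₃ = central angle BM7→WX-80 = 0.548187 rad  (haversine)
θ₁₃ = bearing BM7→WX-80 = 354.992°,  θ₁₂ = bearing BM7→BM-82 = 118.377°
dₓₜ = R·arcsin(sin δ₁₃ · sin(θ₁₃ − θ₁₂)) = 6372.8·arcsin(0.52114·sin(236.615°)) = -2869.055 km
|dₓₜ| = 2869.055 km

2869 km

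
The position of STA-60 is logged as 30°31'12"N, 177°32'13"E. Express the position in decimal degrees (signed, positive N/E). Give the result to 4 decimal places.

+30.5200°, +177.5369°

lat: 30.5200° N → +30.5200°
lon: 177.5369° E → +177.5369°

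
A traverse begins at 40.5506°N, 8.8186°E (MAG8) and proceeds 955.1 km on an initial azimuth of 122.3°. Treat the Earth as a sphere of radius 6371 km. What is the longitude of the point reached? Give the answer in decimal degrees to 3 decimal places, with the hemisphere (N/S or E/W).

17.751°E

δ = d/R = 955.1/6371 = 0.149914 rad
φ₂ = arcsin(sin φ₁ cos δ + cos φ₁ sin δ cos θ)
   = arcsin(0.65012·0.98878 + 0.75983·0.14935·-0.53435) = 35.60456°
λ₂ = λ₁ + atan2(sin θ sin δ cos φ₁, cos δ − sin φ₁ sin φ₂) = 17.75100°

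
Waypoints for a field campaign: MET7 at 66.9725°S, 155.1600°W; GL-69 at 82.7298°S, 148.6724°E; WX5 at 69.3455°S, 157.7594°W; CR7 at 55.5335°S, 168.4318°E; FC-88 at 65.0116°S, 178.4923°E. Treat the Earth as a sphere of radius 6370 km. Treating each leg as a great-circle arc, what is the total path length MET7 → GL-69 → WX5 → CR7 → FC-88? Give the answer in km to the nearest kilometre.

7588 km

MET7→GL-69: c = 0.346758 rad, d = 2208.85 km
GL-69→WX5: c = 0.302111 rad, d = 1924.45 km
WX5→CR7: c = 0.355914 rad, d = 2267.17 km
CR7→FC-88: c = 0.186427 rad, d = 1187.54 km
Total = 2208.85 + 1924.45 + 2267.17 + 1187.54 = 7588.01 km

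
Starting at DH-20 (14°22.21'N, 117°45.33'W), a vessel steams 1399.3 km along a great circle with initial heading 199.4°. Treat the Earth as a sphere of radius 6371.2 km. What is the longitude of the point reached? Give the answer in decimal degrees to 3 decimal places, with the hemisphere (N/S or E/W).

121.909°W

DH-20: φ = +14.37017°, λ = -117.75550°
δ = d/R = 1399.3/6371.2 = 0.219629 rad
φ₂ = arcsin(sin φ₁ cos δ + cos φ₁ sin δ cos θ)
   = arcsin(0.24819·0.97598 + 0.96871·0.21787·-0.94322) = 2.47340°
λ₂ = λ₁ + atan2(sin θ sin δ cos φ₁, cos δ − sin φ₁ sin φ₂) = -121.90933°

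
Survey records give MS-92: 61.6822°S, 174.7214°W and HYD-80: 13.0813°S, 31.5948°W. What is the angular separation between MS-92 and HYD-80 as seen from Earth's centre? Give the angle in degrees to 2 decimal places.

Δφ = 48.6009°,  Δλ = 143.1266°
a = sin²(Δφ/2) + cos φ₁ cos φ₂ sin²(Δλ/2) = 0.585188
c = 2·arcsin(√a) = 1.742008 rad = 99.8097°

99.81°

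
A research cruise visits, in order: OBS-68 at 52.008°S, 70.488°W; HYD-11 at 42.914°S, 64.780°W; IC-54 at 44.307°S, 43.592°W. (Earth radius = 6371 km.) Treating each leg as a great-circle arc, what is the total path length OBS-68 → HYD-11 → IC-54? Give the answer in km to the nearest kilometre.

2806 km

OBS-68→HYD-11: c = 0.172288 rad, d = 1097.65 km
HYD-11→IC-54: c = 0.268102 rad, d = 1708.08 km
Total = 1097.65 + 1708.08 = 2805.72 km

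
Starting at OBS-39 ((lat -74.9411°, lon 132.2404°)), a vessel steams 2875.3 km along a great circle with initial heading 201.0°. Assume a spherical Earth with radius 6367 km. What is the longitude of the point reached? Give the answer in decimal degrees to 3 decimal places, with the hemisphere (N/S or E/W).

δ = d/R = 2875.3/6367 = 0.451594 rad
φ₂ = arcsin(sin φ₁ cos δ + cos φ₁ sin δ cos θ)
   = arcsin(-0.96566·0.89975 + 0.25981·0.43640·-0.93358) = -77.08574°
λ₂ = λ₁ + atan2(sin θ sin δ cos φ₁, cos δ − sin φ₁ sin φ₂) = -3.35160°

3.352°W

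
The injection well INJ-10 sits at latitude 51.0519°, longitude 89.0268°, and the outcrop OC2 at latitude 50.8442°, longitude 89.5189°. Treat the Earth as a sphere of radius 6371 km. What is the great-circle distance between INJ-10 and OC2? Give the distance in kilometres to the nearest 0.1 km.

41.5 km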